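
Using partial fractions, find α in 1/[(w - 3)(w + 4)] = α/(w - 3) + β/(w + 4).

Cover-up at w = 3: α = 1/(3 + 4) = 1/7


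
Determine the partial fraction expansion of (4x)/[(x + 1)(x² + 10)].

At x=-1: A = (4·(-1) + 0)/((-1)² + 10) = -4/11. B = -A = 4/11, C = 4 - (-1)·A = 40/11
Result: (-4/11)/(x + 1) + ((4/11)x + 40/11)/(x² + 10)


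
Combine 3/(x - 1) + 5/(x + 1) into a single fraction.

Common denominator (x - 1)(x + 1). Numerator: 3(x + 1) + 5(x - 1) = (3x + 3) + (5x - 5) = 8x - 2
Result: (8x - 2)/[(x - 1)(x + 1)]


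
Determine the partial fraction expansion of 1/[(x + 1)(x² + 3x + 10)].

Cover-up at x = -1: α = 1/((-1)² + 3·(-1) + 10) = 1/8. Then β = -α = -1/8, γ = -α·(3 - 1) = -1/4
Result: (1/8)/(x + 1) - ((1/8)x + 1/4)/(x² + 3x + 10)


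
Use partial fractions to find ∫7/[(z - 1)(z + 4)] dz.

Decompose: 7/[(z - 1)(z + 4)] = (7/5)/(z - 1) - (7/5)/(z + 4). Integrate each term: (7/5) ln|(z - 1)| - (7/5) ln|(z + 4)| + C


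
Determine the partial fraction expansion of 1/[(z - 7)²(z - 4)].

Cover-up at z=4: C = 1/(4 - 7)² = 1/9. Cover-up at z=7: B = 1/(7 - 4) = 1/3. Comparing z² coeff: A = -C = -1/9
Result: (-1/9)/(z - 7) + (1/3)/(z - 7)² + (1/9)/(z - 4)


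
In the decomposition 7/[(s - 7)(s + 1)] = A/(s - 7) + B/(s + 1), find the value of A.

Cover-up at s = 7: A = 7/(7 + 1) = 7/8


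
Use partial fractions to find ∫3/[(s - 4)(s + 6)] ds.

Decompose: 3/[(s - 4)(s + 6)] = (3/10)/(s - 4) - (3/10)/(s + 6). Integrate each term: (3/10) ln|(s - 4)| - (3/10) ln|(s + 6)| + C


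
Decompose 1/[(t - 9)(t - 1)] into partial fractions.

1/(t - 9)(t - 1) = α/(t - 9) + β/(t - 1). α = 1/(9 - 1) = 1/8, β = 1/(1 - 9) = -1/8
Result: (1/8)/(t - 9) - (1/8)/(t - 1)


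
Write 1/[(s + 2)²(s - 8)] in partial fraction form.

Cover-up at s=8: C = 1/(8 + 2)² = 1/100. Cover-up at s=-2: B = 1/(-2 - 8) = -1/10. Comparing s² coeff: A = -C = -1/100
Result: (-1/100)/(s + 2) - (1/10)/(s + 2)² + (1/100)/(s - 8)


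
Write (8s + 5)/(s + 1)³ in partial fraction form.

(8s + 5) = A(s + 1)² + B(s + 1) + C. At s = -1: C = 8·(-1) + 5 = -3. Coefficients: A = 0, B = 8
Result: 8/(s + 1)² - 3/(s + 1)³


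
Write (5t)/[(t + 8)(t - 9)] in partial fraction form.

At t=-8: A = (5·(-8) + 0)/(-8 - 9) = 40/17. At t=9: B = (5·9 + 0)/(9 + 8) = 45/17
Result: (40/17)/(t + 8) + (45/17)/(t - 9)


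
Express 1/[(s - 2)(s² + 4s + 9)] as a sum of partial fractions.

Cover-up at s = 2: P = 1/(2² + 4·2 + 9) = 1/21. Then Q = -P = -1/21, R = -P·(4 + 2) = -2/7
Result: (1/21)/(s - 2) - ((1/21)s + 2/7)/(s² + 4s + 9)


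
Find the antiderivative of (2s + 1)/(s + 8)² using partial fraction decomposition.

Decompose: α = 2, β = 2·(-8) + 1 = -15, so (2s + 1)/(s + 8)² = 2/(s + 8) - 15/(s + 8)². Integrate: ∫ α/(s + 8) ds = 2 ln|(s + 8)|; ∫ β/(s + 8)² ds = 15/(s + 8). Sum: 2 ln|(s + 8)| + 15/(s + 8) + C


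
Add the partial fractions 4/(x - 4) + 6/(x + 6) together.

Common denominator (x - 4)(x + 6). Numerator: 4(x + 6) + 6(x - 4) = (4x + 24) + (6x - 24) = 10x
Result: (10x)/[(x - 4)(x + 6)]


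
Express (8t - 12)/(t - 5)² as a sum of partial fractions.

(8t - 12) = α(t - 5) + β. At t = 5: β = 8·5 - 12 = 28. Coeff of t: α = 8
Result: 8/(t - 5) + 28/(t - 5)²


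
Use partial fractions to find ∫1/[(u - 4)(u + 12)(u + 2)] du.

Cover-up: α = 1/96, β = 1/160, γ = -1/60. Decomposition: (1/96)/(u - 4) + (1/160)/(u + 12) - (1/60)/(u + 2). Integrate each term: (1/96) ln|(u - 4)| + (1/160) ln|(u + 12)| - (1/60) ln|(u + 2)| + C


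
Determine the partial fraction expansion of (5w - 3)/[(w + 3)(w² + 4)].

At w=-3: A = (5·(-3) - 3)/((-3)² + 4) = -18/13. B = -A = 18/13, C = 5 - (-3)·A = 11/13
Result: (-18/13)/(w + 3) + ((18/13)w + 11/13)/(w² + 4)


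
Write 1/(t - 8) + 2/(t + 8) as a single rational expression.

Common denominator (t - 8)(t + 8). Numerator: 1(t + 8) + 2(t - 8) = (t + 8) + (2t - 16) = 3t - 8
Result: (3t - 8)/[(t - 8)(t + 8)]


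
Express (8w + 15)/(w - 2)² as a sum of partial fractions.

(8w + 15) = α(w - 2) + β. At w = 2: β = 8·2 + 15 = 31. Coeff of w: α = 8
Result: 8/(w - 2) + 31/(w - 2)²


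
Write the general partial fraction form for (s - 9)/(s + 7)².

Repeated linear factor: α/(s + 7) + β/(s + 7)²


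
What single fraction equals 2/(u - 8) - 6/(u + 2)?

Common denominator (u - 8)(u + 2). Numerator: 2(u + 2) - 6(u - 8) = (2u + 4) - (6u - 48) = -4u + 52
Result: (-4u + 52)/[(u - 8)(u + 2)]


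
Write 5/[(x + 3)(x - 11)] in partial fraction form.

5/(x + 3)(x - 11) = α/(x + 3) + β/(x - 11). α = 5/(-3 - 11) = -5/14, β = 5/(11 + 3) = 5/14
Result: (-5/14)/(x + 3) + (5/14)/(x - 11)


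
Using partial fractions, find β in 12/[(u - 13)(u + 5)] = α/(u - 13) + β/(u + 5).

Cover-up at u = -5: β = 12/(-5 - 13) = -12/18 = -2/3


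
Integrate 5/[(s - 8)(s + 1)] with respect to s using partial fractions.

Decompose: 5/[(s - 8)(s + 1)] = (5/9)/(s - 8) - (5/9)/(s + 1). Integrate each term: (5/9) ln|(s - 8)| - (5/9) ln|(s + 1)| + C


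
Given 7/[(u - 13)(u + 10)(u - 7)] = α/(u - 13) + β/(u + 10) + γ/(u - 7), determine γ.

Cover-up at u = 7: γ = 7/[(7 - 13)(7 + 10)] = 7/[(-6)(17)] = -7/102


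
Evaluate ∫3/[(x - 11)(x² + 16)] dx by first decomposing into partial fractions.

Cover-up at x=11: A = 3/(11²+16) = 3/137. Coeff matching: B = -3/137, C = -33/137. Decomposition: (3/137)/(x - 11) - ((3/137)x + 33/137)/(x² + 16). Integrate: linear → ln, quadratic → (1/2)ln + arctan: (3/137) ln|(x - 11)| - (3/274) ln(x² + 16) - (33/548) arctan(x/4) + C


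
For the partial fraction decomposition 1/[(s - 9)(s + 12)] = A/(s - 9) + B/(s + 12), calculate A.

Cover-up at s = 9: A = 1/(9 + 12) = 1/21


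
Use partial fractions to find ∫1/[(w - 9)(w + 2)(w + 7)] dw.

Cover-up: P = 1/176, Q = -1/55, R = 1/80. Decomposition: (1/176)/(w - 9) - (1/55)/(w + 2) + (1/80)/(w + 7). Integrate each term: (1/176) ln|(w - 9)| - (1/55) ln|(w + 2)| + (1/80) ln|(w + 7)| + C


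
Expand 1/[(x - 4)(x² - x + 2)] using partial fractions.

Cover-up at x = 4: A = 1/(4² - 1·4 + 2) = 1/14. Then B = -A = -1/14, C = -A·(-1 + 4) = -3/14
Result: (1/14)/(x - 4) - ((1/14)x + 3/14)/(x² - x + 2)


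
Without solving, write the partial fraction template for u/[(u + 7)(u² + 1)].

Linear + irreducible quadratic: α/(u + 7) + (βu + γ)/(u² + 1)


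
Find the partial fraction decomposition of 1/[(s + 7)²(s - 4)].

Cover-up at s=4: C = 1/(4 + 7)² = 1/121. Cover-up at s=-7: B = 1/(-7 - 4) = -1/11. Comparing s² coeff: A = -C = -1/121
Result: (-1/121)/(s + 7) - (1/11)/(s + 7)² + (1/121)/(s - 4)


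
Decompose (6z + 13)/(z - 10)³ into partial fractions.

(6z + 13) = P(z - 10)² + Q(z - 10) + R. At z = 10: R = 6·10 + 13 = 73. Coefficients: P = 0, Q = 6
Result: 6/(z - 10)² + 73/(z - 10)³


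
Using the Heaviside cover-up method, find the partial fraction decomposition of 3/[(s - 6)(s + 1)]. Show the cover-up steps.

Cover (s - 6): set s=6, get P = 3/(6 + 1) = 3/7. Cover (s + 1): set s=-1, get Q = 3/(-1 - 6) = -3/7.
Result: (3/7)/(s - 6) - (3/7)/(s + 1)


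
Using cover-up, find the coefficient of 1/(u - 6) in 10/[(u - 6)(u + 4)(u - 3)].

Cover (u - 6), set u=6: 10/[(6 + 4)(6 - 3)] = 1/3


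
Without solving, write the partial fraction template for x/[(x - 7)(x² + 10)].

Linear + irreducible quadratic: α/(x - 7) + (βx + γ)/(x² + 10)


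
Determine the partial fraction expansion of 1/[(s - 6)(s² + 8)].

Cover-up at s = 6: A = 1/(6² + 8) = 1/44. Then B = -A = -1/44, C = -A·(0 + 6) = -3/22
Result: (1/44)/(s - 6) - ((1/44)s + 3/22)/(s² + 8)


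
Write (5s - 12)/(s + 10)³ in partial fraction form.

(5s - 12) = A(s + 10)² + B(s + 10) + C. At s = -10: C = 5·(-10) - 12 = -62. Coefficients: A = 0, B = 5
Result: 5/(s + 10)² - 62/(s + 10)³


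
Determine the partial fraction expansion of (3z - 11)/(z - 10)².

(3z - 11) = α(z - 10) + β. At z = 10: β = 3·10 - 11 = 19. Coeff of z: α = 3
Result: 3/(z - 10) + 19/(z - 10)²


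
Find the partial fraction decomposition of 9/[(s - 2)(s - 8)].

9/(s - 2)(s - 8) = P/(s - 2) + Q/(s - 8). P = 9/(2 - 8) = -3/2, Q = 9/(8 - 2) = 3/2
Result: (-3/2)/(s - 2) + (3/2)/(s - 8)


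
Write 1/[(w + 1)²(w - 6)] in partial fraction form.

Cover-up at w=6: R = 1/(6 + 1)² = 1/49. Cover-up at w=-1: Q = 1/(-1 - 6) = -1/7. Comparing w² coeff: P = -R = -1/49
Result: (-1/49)/(w + 1) - (1/7)/(w + 1)² + (1/49)/(w - 6)


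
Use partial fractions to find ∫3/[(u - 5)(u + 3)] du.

Decompose: 3/[(u - 5)(u + 3)] = (3/8)/(u - 5) - (3/8)/(u + 3). Integrate each term: (3/8) ln|(u - 5)| - (3/8) ln|(u + 3)| + C


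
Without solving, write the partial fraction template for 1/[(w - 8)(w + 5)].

Distinct linear factors: P/(w - 8) + Q/(w + 5)


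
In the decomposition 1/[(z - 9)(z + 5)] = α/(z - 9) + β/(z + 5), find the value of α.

Cover-up at z = 9: α = 1/(9 + 5) = 1/14


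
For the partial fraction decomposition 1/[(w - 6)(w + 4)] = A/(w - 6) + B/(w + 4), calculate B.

Cover-up at w = -4: B = 1/(-4 - 6) = -1/10


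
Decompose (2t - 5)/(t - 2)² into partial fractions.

(2t - 5) = P(t - 2) + Q. At t = 2: Q = 2·2 - 5 = -1. Coeff of t: P = 2
Result: 2/(t - 2) - 1/(t - 2)²


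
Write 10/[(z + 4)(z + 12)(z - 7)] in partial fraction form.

Using cover-up method: P = -5/44, Q = 5/76, R = 10/209
Result: (-5/44)/(z + 4) + (5/76)/(z + 12) + (10/209)/(z - 7)


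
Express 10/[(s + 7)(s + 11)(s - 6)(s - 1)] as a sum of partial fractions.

Using Heaviside cover-up: (5/208)/(s + 7) - (5/408)/(s + 11) + (2/221)/(s - 6) - (1/48)/(s - 1)


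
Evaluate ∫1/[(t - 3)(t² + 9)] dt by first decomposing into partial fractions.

Cover-up at t=3: A = 1/(3²+9) = 1/18. Coeff matching: B = -1/18, C = -1/6. Decomposition: (1/18)/(t - 3) - ((1/18)t + 1/6)/(t² + 9). Integrate: linear → ln, quadratic → (1/2)ln + arctan: (1/18) ln|(t - 3)| - (1/36) ln(t² + 9) - (1/18) arctan(t/3) + C


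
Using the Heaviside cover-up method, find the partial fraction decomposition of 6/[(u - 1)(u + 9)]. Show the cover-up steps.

Cover (u - 1): set u=1, get A = 6/(1 + 9) = 3/5. Cover (u + 9): set u=-9, get B = 6/(-9 - 1) = -3/5.
Result: (3/5)/(u - 1) - (3/5)/(u + 9)


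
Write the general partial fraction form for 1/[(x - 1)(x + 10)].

Distinct linear factors: α/(x - 1) + β/(x + 10)


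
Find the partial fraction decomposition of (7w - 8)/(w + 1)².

(7w - 8) = P(w + 1) + Q. At w = -1: Q = 7·(-1) - 8 = -15. Coeff of w: P = 7
Result: 7/(w + 1) - 15/(w + 1)²


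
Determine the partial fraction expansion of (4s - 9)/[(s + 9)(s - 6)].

At s=-9: P = (4·(-9) - 9)/(-9 - 6) = 3. At s=6: Q = (4·6 - 9)/(6 + 9) = 1
Result: 3/(s + 9) + 1/(s - 6)


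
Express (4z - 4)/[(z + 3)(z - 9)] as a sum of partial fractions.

At z=-3: P = (4·(-3) - 4)/(-3 - 9) = 4/3. At z=9: Q = (4·9 - 4)/(9 + 3) = 8/3
Result: (4/3)/(z + 3) + (8/3)/(z - 9)


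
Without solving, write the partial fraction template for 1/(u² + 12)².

Repeated quadratic factor: (αu + β)/(u² + 12) + (γu + δ)/(u² + 12)²


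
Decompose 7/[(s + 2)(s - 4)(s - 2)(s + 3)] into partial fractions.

Using Heaviside cover-up: (7/24)/(s + 2) + (1/12)/(s - 4) - (7/40)/(s - 2) - (1/5)/(s + 3)


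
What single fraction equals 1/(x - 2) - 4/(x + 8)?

Common denominator (x - 2)(x + 8). Numerator: 1(x + 8) - 4(x - 2) = (x + 8) - (4x - 8) = -3x + 16
Result: (-3x + 16)/[(x - 2)(x + 8)]


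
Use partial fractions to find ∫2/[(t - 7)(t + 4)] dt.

Decompose: 2/[(t - 7)(t + 4)] = (2/11)/(t - 7) - (2/11)/(t + 4). Integrate each term: (2/11) ln|(t - 7)| - (2/11) ln|(t + 4)| + C


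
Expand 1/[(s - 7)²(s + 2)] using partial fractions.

Cover-up at s=-2: R = 1/(-2 - 7)² = 1/81. Cover-up at s=7: Q = 1/(7 + 2) = 1/9. Comparing s² coeff: P = -R = -1/81
Result: (-1/81)/(s - 7) + (1/9)/(s - 7)² + (1/81)/(s + 2)


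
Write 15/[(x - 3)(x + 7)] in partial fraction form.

15/(x - 3)(x + 7) = α/(x - 3) + β/(x + 7). α = 15/(3 + 7) = 3/2, β = 15/(-7 - 3) = -3/2
Result: (3/2)/(x - 3) - (3/2)/(x + 7)


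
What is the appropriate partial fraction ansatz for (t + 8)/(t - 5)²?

Repeated linear factor: P/(t - 5) + Q/(t - 5)²


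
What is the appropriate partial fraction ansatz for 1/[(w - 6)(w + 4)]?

Distinct linear factors: P/(w - 6) + Q/(w + 4)


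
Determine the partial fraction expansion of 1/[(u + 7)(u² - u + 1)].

Cover-up at u = -7: P = 1/((-7)² - 1·(-7) + 1) = 1/57. Then Q = -P = -1/57, R = -P·(-1 - 7) = 8/57
Result: (1/57)/(u + 7) - ((1/57)u - 8/57)/(u² - u + 1)


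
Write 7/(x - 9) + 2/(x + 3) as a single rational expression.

Common denominator (x - 9)(x + 3). Numerator: 7(x + 3) + 2(x - 9) = (7x + 21) + (2x - 18) = 9x + 3
Result: (9x + 3)/[(x - 9)(x + 3)]


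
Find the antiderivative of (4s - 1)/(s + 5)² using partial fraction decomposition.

Decompose: α = 4, β = 4·(-5) - 1 = -21, so (4s - 1)/(s + 5)² = 4/(s + 5) - 21/(s + 5)². Integrate: ∫ α/(s + 5) ds = 4 ln|(s + 5)|; ∫ β/(s + 5)² ds = 21/(s + 5). Sum: 4 ln|(s + 5)| + 21/(s + 5) + C


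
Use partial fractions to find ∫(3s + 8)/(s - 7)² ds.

Decompose: P = 3, Q = 3·7 + 8 = 29, so (3s + 8)/(s - 7)² = 3/(s - 7) + 29/(s - 7)². Integrate: ∫ P/(s - 7) ds = 3 ln|(s - 7)|; ∫ Q/(s - 7)² ds = -29/(s - 7). Sum: 3 ln|(s - 7)| - 29/(s - 7) + C


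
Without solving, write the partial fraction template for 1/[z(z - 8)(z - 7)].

Three distinct linear factors: A/z + B/(z - 8) + C/(z - 7)


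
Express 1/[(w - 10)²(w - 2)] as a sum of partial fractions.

Cover-up at w=2: R = 1/(2 - 10)² = 1/64. Cover-up at w=10: Q = 1/(10 - 2) = 1/8. Comparing w² coeff: P = -R = -1/64
Result: (-1/64)/(w - 10) + (1/8)/(w - 10)² + (1/64)/(w - 2)


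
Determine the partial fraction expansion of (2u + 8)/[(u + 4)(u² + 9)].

At u=-4: α = (2·(-4) + 8)/((-4)² + 9) = 0. β = -α = 0, γ = 2 - (-4)·α = 2
Result: (2)/(u² + 9)


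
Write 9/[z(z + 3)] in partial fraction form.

9/z(z + 3) = P/z + Q/(z + 3). P = 9/(0 + 3) = 3, Q = 9/(-3 - 0) = -3
Result: 3/z - 3/(z + 3)


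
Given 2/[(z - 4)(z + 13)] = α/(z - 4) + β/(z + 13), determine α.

Cover-up at z = 4: α = 2/(4 + 13) = 2/17


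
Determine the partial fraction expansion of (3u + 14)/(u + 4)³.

(3u + 14) = α(u + 4)² + β(u + 4) + γ. At u = -4: γ = 3·(-4) + 14 = 2. Coefficients: α = 0, β = 3
Result: 3/(u + 4)² + 2/(u + 4)³


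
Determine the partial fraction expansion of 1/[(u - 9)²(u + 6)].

Cover-up at u=-6: R = 1/(-6 - 9)² = 1/225. Cover-up at u=9: Q = 1/(9 + 6) = 1/15. Comparing u² coeff: P = -R = -1/225
Result: (-1/225)/(u - 9) + (1/15)/(u - 9)² + (1/225)/(u + 6)


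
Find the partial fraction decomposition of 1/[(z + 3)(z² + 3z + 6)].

Cover-up at z = -3: α = 1/((-3)² + 3·(-3) + 6) = 1/6. Then β = -α = -1/6, γ = -α·(3 - 3) = 0
Result: (1/6)/(z + 3) - ((1/6)z)/(z² + 3z + 6)


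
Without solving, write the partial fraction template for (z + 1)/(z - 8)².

Repeated linear factor: α/(z - 8) + β/(z - 8)²


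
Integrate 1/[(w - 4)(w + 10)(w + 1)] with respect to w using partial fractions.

Cover-up: P = 1/70, Q = 1/126, R = -1/45. Decomposition: (1/70)/(w - 4) + (1/126)/(w + 10) - (1/45)/(w + 1). Integrate each term: (1/70) ln|(w - 4)| + (1/126) ln|(w + 10)| - (1/45) ln|(w + 1)| + C


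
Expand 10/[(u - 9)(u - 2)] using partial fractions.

10/(u - 9)(u - 2) = A/(u - 9) + B/(u - 2). A = 10/(9 - 2) = 10/7, B = 10/(2 - 9) = -10/7
Result: (10/7)/(u - 9) - (10/7)/(u - 2)


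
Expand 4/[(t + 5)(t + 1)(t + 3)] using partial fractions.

Using cover-up method: α = 1/2, β = 1/2, γ = -1
Result: (1/2)/(t + 5) + (1/2)/(t + 1) - 1/(t + 3)


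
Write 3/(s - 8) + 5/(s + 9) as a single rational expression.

Common denominator (s - 8)(s + 9). Numerator: 3(s + 9) + 5(s - 8) = (3s + 27) + (5s - 40) = 8s - 13
Result: (8s - 13)/[(s - 8)(s + 9)]


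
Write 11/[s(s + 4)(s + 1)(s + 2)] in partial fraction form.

Using Heaviside cover-up: (11/8)/s - (11/24)/(s + 4) - (11/3)/(s + 1) + (11/4)/(s + 2)


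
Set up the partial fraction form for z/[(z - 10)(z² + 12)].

Linear + irreducible quadratic: A/(z - 10) + (Bz + C)/(z² + 12)


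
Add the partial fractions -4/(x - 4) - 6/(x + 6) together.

Common denominator (x - 4)(x + 6). Numerator: -4(x + 6) - 6(x - 4) = (-4x - 24) - (6x - 24) = -10x
Result: (-10x)/[(x - 4)(x + 6)]


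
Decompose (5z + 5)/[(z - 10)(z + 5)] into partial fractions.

At z=10: α = (5·10 + 5)/(10 + 5) = 11/3. At z=-5: β = (5·(-5) + 5)/(-5 - 10) = 4/3
Result: (11/3)/(z - 10) + (4/3)/(z + 5)


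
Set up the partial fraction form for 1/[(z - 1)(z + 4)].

Distinct linear factors: A/(z - 1) + B/(z + 4)


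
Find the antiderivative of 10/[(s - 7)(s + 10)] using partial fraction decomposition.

Decompose: 10/[(s - 7)(s + 10)] = (10/17)/(s - 7) - (10/17)/(s + 10). Integrate each term: (10/17) ln|(s - 7)| - (10/17) ln|(s + 10)| + C


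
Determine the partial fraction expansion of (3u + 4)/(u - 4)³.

(3u + 4) = P(u - 4)² + Q(u - 4) + R. At u = 4: R = 3·4 + 4 = 16. Coefficients: P = 0, Q = 3
Result: 3/(u - 4)² + 16/(u - 4)³


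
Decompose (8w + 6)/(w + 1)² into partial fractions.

(8w + 6) = α(w + 1) + β. At w = -1: β = 8·(-1) + 6 = -2. Coeff of w: α = 8
Result: 8/(w + 1) - 2/(w + 1)²


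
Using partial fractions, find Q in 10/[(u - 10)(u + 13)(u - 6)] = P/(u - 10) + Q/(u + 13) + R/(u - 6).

Cover-up at u = -13: Q = 10/[(-13 - 10)(-13 - 6)] = 10/[(-23)(-19)] = 10/437


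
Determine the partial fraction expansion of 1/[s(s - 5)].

1/s(s - 5) = α/s + β/(s - 5). α = 1/(0 - 5) = -1/5, β = 1/(5 - 0) = 1/5
Result: (-1/5)/s + (1/5)/(s - 5)


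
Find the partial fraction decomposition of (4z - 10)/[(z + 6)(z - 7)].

At z=-6: α = (4·(-6) - 10)/(-6 - 7) = 34/13. At z=7: β = (4·7 - 10)/(7 + 6) = 18/13
Result: (34/13)/(z + 6) + (18/13)/(z - 7)


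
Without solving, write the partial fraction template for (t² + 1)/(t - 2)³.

Repeated linear factor (power 3): A/(t - 2) + B/(t - 2)² + C/(t - 2)³


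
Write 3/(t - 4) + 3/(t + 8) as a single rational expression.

Common denominator (t - 4)(t + 8). Numerator: 3(t + 8) + 3(t - 4) = (3t + 24) + (3t - 12) = 6t + 12
Result: (6t + 12)/[(t - 4)(t + 8)]


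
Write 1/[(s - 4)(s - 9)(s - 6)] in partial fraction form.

Using cover-up method: A = 1/10, B = 1/15, C = -1/6
Result: (1/10)/(s - 4) + (1/15)/(s - 9) - (1/6)/(s - 6)


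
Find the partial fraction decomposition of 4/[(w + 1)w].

4/(w + 1)w = A/(w + 1) + B/w. A = 4/(-1 - 0) = -4, B = 4/(0 + 1) = 4
Result: -4/(w + 1) + 4/w


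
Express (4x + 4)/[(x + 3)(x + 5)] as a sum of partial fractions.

At x=-3: α = (4·(-3) + 4)/(-3 + 5) = -4. At x=-5: β = (4·(-5) + 4)/(-5 + 3) = 8
Result: -4/(x + 3) + 8/(x + 5)


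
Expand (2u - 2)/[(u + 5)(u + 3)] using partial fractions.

At u=-5: α = (2·(-5) - 2)/(-5 + 3) = 6. At u=-3: β = (2·(-3) - 2)/(-3 + 5) = -4
Result: 6/(u + 5) - 4/(u + 3)


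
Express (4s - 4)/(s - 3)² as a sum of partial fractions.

(4s - 4) = α(s - 3) + β. At s = 3: β = 4·3 - 4 = 8. Coeff of s: α = 4
Result: 4/(s - 3) + 8/(s - 3)²


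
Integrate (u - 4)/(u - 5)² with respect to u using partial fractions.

Decompose: α = 1, β = 1·5 - 4 = 1, so (u - 4)/(u - 5)² = 1/(u - 5) + 1/(u - 5)². Integrate: ∫ α/(u - 5) du = ln|(u - 5)|; ∫ β/(u - 5)² du = -1/(u - 5). Sum: ln|(u - 5)| - 1/(u - 5) + C


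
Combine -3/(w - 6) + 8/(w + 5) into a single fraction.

Common denominator (w - 6)(w + 5). Numerator: -3(w + 5) + 8(w - 6) = (-3w - 15) + (8w - 48) = 5w - 63
Result: (5w - 63)/[(w - 6)(w + 5)]


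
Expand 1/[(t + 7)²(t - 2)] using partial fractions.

Cover-up at t=2: C = 1/(2 + 7)² = 1/81. Cover-up at t=-7: B = 1/(-7 - 2) = -1/9. Comparing t² coeff: A = -C = -1/81
Result: (-1/81)/(t + 7) - (1/9)/(t + 7)² + (1/81)/(t - 2)


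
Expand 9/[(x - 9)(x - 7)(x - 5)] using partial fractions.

Using cover-up method: A = 9/8, B = -9/4, C = 9/8
Result: (9/8)/(x - 9) - (9/4)/(x - 7) + (9/8)/(x - 5)


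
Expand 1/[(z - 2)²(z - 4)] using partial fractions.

Cover-up at z=4: R = 1/(4 - 2)² = 1/4. Cover-up at z=2: Q = 1/(2 - 4) = -1/2. Comparing z² coeff: P = -R = -1/4
Result: (-1/4)/(z - 2) - (1/2)/(z - 2)² + (1/4)/(z - 4)


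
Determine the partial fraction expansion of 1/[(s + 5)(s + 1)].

1/(s + 5)(s + 1) = A/(s + 5) + B/(s + 1). A = 1/(-5 + 1) = -1/4, B = 1/(-1 + 5) = 1/4
Result: (-1/4)/(s + 5) + (1/4)/(s + 1)


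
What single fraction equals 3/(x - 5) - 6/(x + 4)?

Common denominator (x - 5)(x + 4). Numerator: 3(x + 4) - 6(x - 5) = (3x + 12) - (6x - 30) = -3x + 42
Result: (-3x + 42)/[(x - 5)(x + 4)]


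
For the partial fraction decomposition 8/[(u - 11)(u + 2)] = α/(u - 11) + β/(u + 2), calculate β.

Cover-up at u = -2: β = 8/(-2 - 11) = -8/13


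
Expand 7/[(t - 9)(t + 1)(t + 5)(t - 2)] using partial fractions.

Using Heaviside cover-up: (1/140)/(t - 9) + (7/120)/(t + 1) - (1/56)/(t + 5) - (1/21)/(t - 2)


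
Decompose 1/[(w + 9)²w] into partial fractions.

Cover-up at w=0: C = 1/(0 + 9)² = 1/81. Cover-up at w=-9: B = 1/(-9 - 0) = -1/9. Comparing w² coeff: A = -C = -1/81
Result: (-1/81)/(w + 9) - (1/9)/(w + 9)² + (1/81)/w


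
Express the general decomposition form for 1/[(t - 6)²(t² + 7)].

Repeated linear + quadratic: A/(t - 6) + B/(t - 6)² + (Ct + D)/(t² + 7)


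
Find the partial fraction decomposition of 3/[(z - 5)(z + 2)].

3/(z - 5)(z + 2) = α/(z - 5) + β/(z + 2). α = 3/(5 + 2) = 3/7, β = 3/(-2 - 5) = -3/7
Result: (3/7)/(z - 5) - (3/7)/(z + 2)


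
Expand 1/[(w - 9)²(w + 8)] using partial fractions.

Cover-up at w=-8: C = 1/(-8 - 9)² = 1/289. Cover-up at w=9: B = 1/(9 + 8) = 1/17. Comparing w² coeff: A = -C = -1/289
Result: (-1/289)/(w - 9) + (1/17)/(w - 9)² + (1/289)/(w + 8)


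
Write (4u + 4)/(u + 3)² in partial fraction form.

(4u + 4) = P(u + 3) + Q. At u = -3: Q = 4·(-3) + 4 = -8. Coeff of u: P = 4
Result: 4/(u + 3) - 8/(u + 3)²


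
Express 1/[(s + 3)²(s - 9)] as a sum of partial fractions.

Cover-up at s=9: γ = 1/(9 + 3)² = 1/144. Cover-up at s=-3: β = 1/(-3 - 9) = -1/12. Comparing s² coeff: α = -γ = -1/144
Result: (-1/144)/(s + 3) - (1/12)/(s + 3)² + (1/144)/(s - 9)


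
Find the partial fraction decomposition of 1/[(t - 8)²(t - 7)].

Cover-up at t=7: γ = 1/(7 - 8)² = 1. Cover-up at t=8: β = 1/(8 - 7) = 1. Comparing t² coeff: α = -γ = -1
Result: -1/(t - 8) + 1/(t - 8)² + 1/(t - 7)


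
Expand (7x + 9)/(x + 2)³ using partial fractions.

(7x + 9) = A(x + 2)² + B(x + 2) + C. At x = -2: C = 7·(-2) + 9 = -5. Coefficients: A = 0, B = 7
Result: 7/(x + 2)² - 5/(x + 2)³


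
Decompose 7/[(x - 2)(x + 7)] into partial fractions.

7/(x - 2)(x + 7) = A/(x - 2) + B/(x + 7). A = 7/(2 + 7) = 7/9, B = 7/(-7 - 2) = -7/9
Result: (7/9)/(x - 2) - (7/9)/(x + 7)


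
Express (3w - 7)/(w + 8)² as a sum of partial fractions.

(3w - 7) = P(w + 8) + Q. At w = -8: Q = 3·(-8) - 7 = -31. Coeff of w: P = 3
Result: 3/(w + 8) - 31/(w + 8)²


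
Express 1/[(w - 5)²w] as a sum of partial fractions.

Cover-up at w=0: γ = 1/(0 - 5)² = 1/25. Cover-up at w=5: β = 1/(5 - 0) = 1/5. Comparing w² coeff: α = -γ = -1/25
Result: (-1/25)/(w - 5) + (1/5)/(w - 5)² + (1/25)/w


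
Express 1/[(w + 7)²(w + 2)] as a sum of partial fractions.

Cover-up at w=-2: γ = 1/(-2 + 7)² = 1/25. Cover-up at w=-7: β = 1/(-7 + 2) = -1/5. Comparing w² coeff: α = -γ = -1/25
Result: (-1/25)/(w + 7) - (1/5)/(w + 7)² + (1/25)/(w + 2)


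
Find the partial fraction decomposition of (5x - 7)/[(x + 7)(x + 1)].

At x=-7: P = (5·(-7) - 7)/(-7 + 1) = 7. At x=-1: Q = (5·(-1) - 7)/(-1 + 7) = -2
Result: 7/(x + 7) - 2/(x + 1)


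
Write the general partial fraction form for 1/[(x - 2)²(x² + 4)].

Repeated linear + quadratic: α/(x - 2) + β/(x - 2)² + (γx + δ)/(x² + 4)


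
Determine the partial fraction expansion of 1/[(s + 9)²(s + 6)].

Cover-up at s=-6: C = 1/(-6 + 9)² = 1/9. Cover-up at s=-9: B = 1/(-9 + 6) = -1/3. Comparing s² coeff: A = -C = -1/9
Result: (-1/9)/(s + 9) - (1/3)/(s + 9)² + (1/9)/(s + 6)


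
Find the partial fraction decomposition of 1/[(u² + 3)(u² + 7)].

Coefficient matching gives α = γ = 0, β = 1/(7-3) = 1/4, δ = -β = -1/4
Result: (1/4)/(u² + 3) - (1/4)/(u² + 7)


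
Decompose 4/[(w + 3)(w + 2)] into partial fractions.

4/(w + 3)(w + 2) = A/(w + 3) + B/(w + 2). A = 4/(-3 + 2) = -4, B = 4/(-2 + 3) = 4
Result: -4/(w + 3) + 4/(w + 2)


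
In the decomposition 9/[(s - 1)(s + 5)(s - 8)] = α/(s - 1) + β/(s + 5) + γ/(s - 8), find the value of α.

Cover-up at s = 1: α = 9/[(1 + 5)(1 - 8)] = 9/[(6)(-7)] = -9/42 = -3/14


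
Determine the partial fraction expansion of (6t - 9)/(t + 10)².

(6t - 9) = α(t + 10) + β. At t = -10: β = 6·(-10) - 9 = -69. Coeff of t: α = 6
Result: 6/(t + 10) - 69/(t + 10)²


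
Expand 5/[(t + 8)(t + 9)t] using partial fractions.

Using cover-up method: A = -5/8, B = 5/9, C = 5/72
Result: (-5/8)/(t + 8) + (5/9)/(t + 9) + (5/72)/t


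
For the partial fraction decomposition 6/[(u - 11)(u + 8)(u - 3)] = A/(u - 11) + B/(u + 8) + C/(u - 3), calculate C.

Cover-up at u = 3: C = 6/[(3 - 11)(3 + 8)] = 6/[(-8)(11)] = -6/88 = -3/44


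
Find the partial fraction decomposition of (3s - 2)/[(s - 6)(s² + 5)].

At s=6: P = (3·6 - 2)/(6² + 5) = 16/41. Q = -P = -16/41, R = 3 - 6·P = 27/41
Result: (16/41)/(s - 6) - ((16/41)s - 27/41)/(s² + 5)


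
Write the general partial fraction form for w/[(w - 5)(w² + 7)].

Linear + irreducible quadratic: A/(w - 5) + (Bw + C)/(w² + 7)


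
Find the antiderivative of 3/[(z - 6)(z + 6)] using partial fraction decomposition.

Decompose: 3/[(z - 6)(z + 6)] = (1/4)/(z - 6) - (1/4)/(z + 6). Integrate each term: (1/4) ln|(z - 6)| - (1/4) ln|(z + 6)| + C


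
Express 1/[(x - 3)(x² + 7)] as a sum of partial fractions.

Cover-up at x = 3: α = 1/(3² + 7) = 1/16. Then β = -α = -1/16, γ = -α·(0 + 3) = -3/16
Result: (1/16)/(x - 3) - ((1/16)x + 3/16)/(x² + 7)


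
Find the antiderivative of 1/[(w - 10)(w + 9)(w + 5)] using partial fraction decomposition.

Cover-up: α = 1/285, β = 1/76, γ = -1/60. Decomposition: (1/285)/(w - 10) + (1/76)/(w + 9) - (1/60)/(w + 5). Integrate each term: (1/285) ln|(w - 10)| + (1/76) ln|(w + 9)| - (1/60) ln|(w + 5)| + C


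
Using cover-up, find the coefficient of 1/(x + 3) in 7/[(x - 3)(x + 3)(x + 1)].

Cover (x + 3), set x=-3: 7/[(-3 - 3)(-3 + 1)] = 7/12


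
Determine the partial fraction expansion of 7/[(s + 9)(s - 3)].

7/(s + 9)(s - 3) = A/(s + 9) + B/(s - 3). A = 7/(-9 - 3) = -7/12, B = 7/(3 + 9) = 7/12
Result: (-7/12)/(s + 9) + (7/12)/(s - 3)


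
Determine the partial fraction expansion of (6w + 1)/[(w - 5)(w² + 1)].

At w=5: A = (6·5 + 1)/(5² + 1) = 31/26. B = -A = -31/26, C = 6 - 5·A = 1/26
Result: (31/26)/(w - 5) - ((31/26)w - 1/26)/(w² + 1)


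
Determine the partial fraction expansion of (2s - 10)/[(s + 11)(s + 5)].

At s=-11: P = (2·(-11) - 10)/(-11 + 5) = 16/3. At s=-5: Q = (2·(-5) - 10)/(-5 + 11) = -10/3
Result: (16/3)/(s + 11) - (10/3)/(s + 5)


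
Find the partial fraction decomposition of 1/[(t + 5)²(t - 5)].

Cover-up at t=5: γ = 1/(5 + 5)² = 1/100. Cover-up at t=-5: β = 1/(-5 - 5) = -1/10. Comparing t² coeff: α = -γ = -1/100
Result: (-1/100)/(t + 5) - (1/10)/(t + 5)² + (1/100)/(t - 5)


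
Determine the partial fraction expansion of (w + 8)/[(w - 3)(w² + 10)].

At w=3: P = (1·3 + 8)/(3² + 10) = 11/19. Q = -P = -11/19, R = 1 - 3·P = -14/19
Result: (11/19)/(w - 3) - ((11/19)w + 14/19)/(w² + 10)


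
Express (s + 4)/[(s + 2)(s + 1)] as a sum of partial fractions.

At s=-2: P = (1·(-2) + 4)/(-2 + 1) = -2. At s=-1: Q = (1·(-1) + 4)/(-1 + 2) = 3
Result: -2/(s + 2) + 3/(s + 1)


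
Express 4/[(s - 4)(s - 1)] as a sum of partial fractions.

4/(s - 4)(s - 1) = α/(s - 4) + β/(s - 1). α = 4/(4 - 1) = 4/3, β = 4/(1 - 4) = -4/3
Result: (4/3)/(s - 4) - (4/3)/(s - 1)


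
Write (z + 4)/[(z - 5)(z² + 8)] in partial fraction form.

At z=5: A = (1·5 + 4)/(5² + 8) = 3/11. B = -A = -3/11, C = 1 - 5·A = -4/11
Result: (3/11)/(z - 5) - ((3/11)z + 4/11)/(z² + 8)


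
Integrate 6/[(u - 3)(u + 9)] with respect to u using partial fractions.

Decompose: 6/[(u - 3)(u + 9)] = (1/2)/(u - 3) - (1/2)/(u + 9). Integrate each term: (1/2) ln|(u - 3)| - (1/2) ln|(u + 9)| + C


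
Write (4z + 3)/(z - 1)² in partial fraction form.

(4z + 3) = A(z - 1) + B. At z = 1: B = 4·1 + 3 = 7. Coeff of z: A = 4
Result: 4/(z - 1) + 7/(z - 1)²


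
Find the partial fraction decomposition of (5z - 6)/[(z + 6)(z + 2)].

At z=-6: A = (5·(-6) - 6)/(-6 + 2) = 9. At z=-2: B = (5·(-2) - 6)/(-2 + 6) = -4
Result: 9/(z + 6) - 4/(z + 2)


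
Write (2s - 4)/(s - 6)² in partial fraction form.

(2s - 4) = A(s - 6) + B. At s = 6: B = 2·6 - 4 = 8. Coeff of s: A = 2
Result: 2/(s - 6) + 8/(s - 6)²


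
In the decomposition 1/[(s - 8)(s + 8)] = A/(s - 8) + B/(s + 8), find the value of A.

Cover-up at s = 8: A = 1/(8 + 8) = 1/16


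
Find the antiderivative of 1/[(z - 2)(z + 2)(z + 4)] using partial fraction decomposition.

Cover-up: α = 1/24, β = -1/8, γ = 1/12. Decomposition: (1/24)/(z - 2) - (1/8)/(z + 2) + (1/12)/(z + 4). Integrate each term: (1/24) ln|(z - 2)| - (1/8) ln|(z + 2)| + (1/12) ln|(z + 4)| + C


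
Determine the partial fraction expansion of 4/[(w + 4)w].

4/(w + 4)w = A/(w + 4) + B/w. A = 4/(-4 - 0) = -1, B = 4/(0 + 4) = 1
Result: -1/(w + 4) + 1/w


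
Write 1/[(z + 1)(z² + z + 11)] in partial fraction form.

Cover-up at z = -1: P = 1/((-1)² + 1·(-1) + 11) = 1/11. Then Q = -P = -1/11, R = -P·(1 - 1) = 0
Result: (1/11)/(z + 1) - ((1/11)z)/(z² + z + 11)


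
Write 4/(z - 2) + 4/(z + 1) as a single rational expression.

Common denominator (z - 2)(z + 1). Numerator: 4(z + 1) + 4(z - 2) = (4z + 4) + (4z - 8) = 8z - 4
Result: (8z - 4)/[(z - 2)(z + 1)]


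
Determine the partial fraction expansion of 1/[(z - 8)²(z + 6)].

Cover-up at z=-6: C = 1/(-6 - 8)² = 1/196. Cover-up at z=8: B = 1/(8 + 6) = 1/14. Comparing z² coeff: A = -C = -1/196
Result: (-1/196)/(z - 8) + (1/14)/(z - 8)² + (1/196)/(z + 6)


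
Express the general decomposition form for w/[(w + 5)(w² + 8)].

Linear + irreducible quadratic: α/(w + 5) + (βw + γ)/(w² + 8)


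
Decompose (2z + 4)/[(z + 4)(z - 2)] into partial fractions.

At z=-4: α = (2·(-4) + 4)/(-4 - 2) = 2/3. At z=2: β = (2·2 + 4)/(2 + 4) = 4/3
Result: (2/3)/(z + 4) + (4/3)/(z - 2)


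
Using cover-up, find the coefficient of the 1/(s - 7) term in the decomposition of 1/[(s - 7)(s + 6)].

Cover (s - 7), set s=7: 1/((s + 6) at s=7) = 1/(13) = 1/13


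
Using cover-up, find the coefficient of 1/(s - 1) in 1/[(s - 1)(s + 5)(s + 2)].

Cover (s - 1), set s=1: 1/[(1 + 5)(1 + 2)] = 1/18


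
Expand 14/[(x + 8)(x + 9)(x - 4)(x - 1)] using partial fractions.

Using Heaviside cover-up: (7/54)/(x + 8) - (7/65)/(x + 9) + (7/234)/(x - 4) - (7/135)/(x - 1)


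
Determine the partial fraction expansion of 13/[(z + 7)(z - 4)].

13/(z + 7)(z - 4) = A/(z + 7) + B/(z - 4). A = 13/(-7 - 4) = -13/11, B = 13/(4 + 7) = 13/11
Result: (-13/11)/(z + 7) + (13/11)/(z - 4)


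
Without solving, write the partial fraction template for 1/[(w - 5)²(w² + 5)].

Repeated linear + quadratic: α/(w - 5) + β/(w - 5)² + (γw + δ)/(w² + 5)


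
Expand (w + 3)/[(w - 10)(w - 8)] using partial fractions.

At w=10: A = (1·10 + 3)/(10 - 8) = 13/2. At w=8: B = (1·8 + 3)/(8 - 10) = -11/2
Result: (13/2)/(w - 10) - (11/2)/(w - 8)


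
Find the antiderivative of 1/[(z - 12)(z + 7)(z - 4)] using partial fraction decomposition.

Cover-up: α = 1/152, β = 1/209, γ = -1/88. Decomposition: (1/152)/(z - 12) + (1/209)/(z + 7) - (1/88)/(z - 4). Integrate each term: (1/152) ln|(z - 12)| + (1/209) ln|(z + 7)| - (1/88) ln|(z - 4)| + C


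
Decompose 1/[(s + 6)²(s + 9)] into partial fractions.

Cover-up at s=-9: γ = 1/(-9 + 6)² = 1/9. Cover-up at s=-6: β = 1/(-6 + 9) = 1/3. Comparing s² coeff: α = -γ = -1/9
Result: (-1/9)/(s + 6) + (1/3)/(s + 6)² + (1/9)/(s + 9)


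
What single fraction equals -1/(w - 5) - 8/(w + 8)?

Common denominator (w - 5)(w + 8). Numerator: -1(w + 8) - 8(w - 5) = (-w - 8) - (8w - 40) = -9w + 32
Result: (-9w + 32)/[(w - 5)(w + 8)]


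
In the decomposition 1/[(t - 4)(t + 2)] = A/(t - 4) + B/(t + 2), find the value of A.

Cover-up at t = 4: A = 1/(4 + 2) = 1/6


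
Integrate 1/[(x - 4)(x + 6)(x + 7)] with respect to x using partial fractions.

Cover-up: P = 1/110, Q = -1/10, R = 1/11. Decomposition: (1/110)/(x - 4) - (1/10)/(x + 6) + (1/11)/(x + 7). Integrate each term: (1/110) ln|(x - 4)| - (1/10) ln|(x + 6)| + (1/11) ln|(x + 7)| + C


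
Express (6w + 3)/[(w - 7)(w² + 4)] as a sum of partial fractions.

At w=7: P = (6·7 + 3)/(7² + 4) = 45/53. Q = -P = -45/53, R = 6 - 7·P = 3/53
Result: (45/53)/(w - 7) - ((45/53)w - 3/53)/(w² + 4)


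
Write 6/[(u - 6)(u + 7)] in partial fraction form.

6/(u - 6)(u + 7) = A/(u - 6) + B/(u + 7). A = 6/(6 + 7) = 6/13, B = 6/(-7 - 6) = -6/13
Result: (6/13)/(u - 6) - (6/13)/(u + 7)


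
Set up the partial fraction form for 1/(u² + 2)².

Repeated quadratic factor: (Au + B)/(u² + 2) + (Cu + D)/(u² + 2)²


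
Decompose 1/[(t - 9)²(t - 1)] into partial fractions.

Cover-up at t=1: R = 1/(1 - 9)² = 1/64. Cover-up at t=9: Q = 1/(9 - 1) = 1/8. Comparing t² coeff: P = -R = -1/64
Result: (-1/64)/(t - 9) + (1/8)/(t - 9)² + (1/64)/(t - 1)


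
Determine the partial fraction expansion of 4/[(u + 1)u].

4/(u + 1)u = α/(u + 1) + β/u. α = 4/(-1 - 0) = -4, β = 4/(0 + 1) = 4
Result: -4/(u + 1) + 4/u


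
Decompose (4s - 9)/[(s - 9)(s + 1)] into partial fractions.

At s=9: α = (4·9 - 9)/(9 + 1) = 27/10. At s=-1: β = (4·(-1) - 9)/(-1 - 9) = 13/10
Result: (27/10)/(s - 9) + (13/10)/(s + 1)


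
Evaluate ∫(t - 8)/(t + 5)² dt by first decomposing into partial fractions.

Decompose: P = 1, Q = 1·(-5) - 8 = -13, so (t - 8)/(t + 5)² = 1/(t + 5) - 13/(t + 5)². Integrate: ∫ P/(t + 5) dt = ln|(t + 5)|; ∫ Q/(t + 5)² dt = 13/(t + 5). Sum: ln|(t + 5)| + 13/(t + 5) + C


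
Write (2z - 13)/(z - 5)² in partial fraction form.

(2z - 13) = A(z - 5) + B. At z = 5: B = 2·5 - 13 = -3. Coeff of z: A = 2
Result: 2/(z - 5) - 3/(z - 5)²


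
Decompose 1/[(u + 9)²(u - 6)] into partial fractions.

Cover-up at u=6: C = 1/(6 + 9)² = 1/225. Cover-up at u=-9: B = 1/(-9 - 6) = -1/15. Comparing u² coeff: A = -C = -1/225
Result: (-1/225)/(u + 9) - (1/15)/(u + 9)² + (1/225)/(u - 6)


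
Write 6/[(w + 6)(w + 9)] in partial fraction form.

6/(w + 6)(w + 9) = P/(w + 6) + Q/(w + 9). P = 6/(-6 + 9) = 2, Q = 6/(-9 + 6) = -2
Result: 2/(w + 6) - 2/(w + 9)


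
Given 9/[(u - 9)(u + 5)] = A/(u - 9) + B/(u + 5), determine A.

Cover-up at u = 9: A = 9/(9 + 5) = 9/14


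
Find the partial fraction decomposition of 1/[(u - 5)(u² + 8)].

Cover-up at u = 5: A = 1/(5² + 8) = 1/33. Then B = -A = -1/33, C = -A·(0 + 5) = -5/33
Result: (1/33)/(u - 5) - ((1/33)u + 5/33)/(u² + 8)


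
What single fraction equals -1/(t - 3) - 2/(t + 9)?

Common denominator (t - 3)(t + 9). Numerator: -1(t + 9) - 2(t - 3) = (-t - 9) - (2t - 6) = -3t - 3
Result: (-3t - 3)/[(t - 3)(t + 9)]


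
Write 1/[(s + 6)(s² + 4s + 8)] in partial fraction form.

Cover-up at s = -6: A = 1/((-6)² + 4·(-6) + 8) = 1/20. Then B = -A = -1/20, C = -A·(4 - 6) = 1/10
Result: (1/20)/(s + 6) - ((1/20)s - 1/10)/(s² + 4s + 8)


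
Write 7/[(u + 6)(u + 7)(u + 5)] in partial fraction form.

Using cover-up method: A = -7, B = 7/2, C = 7/2
Result: -7/(u + 6) + (7/2)/(u + 7) + (7/2)/(u + 5)


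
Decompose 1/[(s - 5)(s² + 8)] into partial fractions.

Cover-up at s = 5: A = 1/(5² + 8) = 1/33. Then B = -A = -1/33, C = -A·(0 + 5) = -5/33
Result: (1/33)/(s - 5) - ((1/33)s + 5/33)/(s² + 8)


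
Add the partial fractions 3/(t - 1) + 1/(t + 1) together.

Common denominator (t - 1)(t + 1). Numerator: 3(t + 1) + 1(t - 1) = (3t + 3) + (t - 1) = 4t + 2
Result: (4t + 2)/[(t - 1)(t + 1)]


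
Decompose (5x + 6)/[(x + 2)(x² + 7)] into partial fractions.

At x=-2: α = (5·(-2) + 6)/((-2)² + 7) = -4/11. β = -α = 4/11, γ = 5 - (-2)·α = 47/11
Result: (-4/11)/(x + 2) + ((4/11)x + 47/11)/(x² + 7)


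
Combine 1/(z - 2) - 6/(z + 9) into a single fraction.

Common denominator (z - 2)(z + 9). Numerator: 1(z + 9) - 6(z - 2) = (z + 9) - (6z - 12) = -5z + 21
Result: (-5z + 21)/[(z - 2)(z + 9)]


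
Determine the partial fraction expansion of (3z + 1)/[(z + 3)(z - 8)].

At z=-3: A = (3·(-3) + 1)/(-3 - 8) = 8/11. At z=8: B = (3·8 + 1)/(8 + 3) = 25/11
Result: (8/11)/(z + 3) + (25/11)/(z - 8)


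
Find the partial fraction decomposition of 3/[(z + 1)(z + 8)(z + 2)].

Using cover-up method: A = 3/7, B = 1/14, C = -1/2
Result: (3/7)/(z + 1) + (1/14)/(z + 8) - (1/2)/(z + 2)


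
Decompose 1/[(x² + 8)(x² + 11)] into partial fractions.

Coefficient matching gives P = R = 0, Q = 1/(11-8) = 1/3, S = -Q = -1/3
Result: (1/3)/(x² + 8) - (1/3)/(x² + 11)


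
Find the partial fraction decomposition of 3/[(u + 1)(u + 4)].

3/(u + 1)(u + 4) = A/(u + 1) + B/(u + 4). A = 3/(-1 + 4) = 1, B = 3/(-4 + 1) = -1
Result: 1/(u + 1) - 1/(u + 4)


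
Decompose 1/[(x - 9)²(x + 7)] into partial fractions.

Cover-up at x=-7: C = 1/(-7 - 9)² = 1/256. Cover-up at x=9: B = 1/(9 + 7) = 1/16. Comparing x² coeff: A = -C = -1/256
Result: (-1/256)/(x - 9) + (1/16)/(x - 9)² + (1/256)/(x + 7)


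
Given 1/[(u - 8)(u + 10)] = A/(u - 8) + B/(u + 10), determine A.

Cover-up at u = 8: A = 1/(8 + 10) = 1/18


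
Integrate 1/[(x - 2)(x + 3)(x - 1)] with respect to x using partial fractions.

Cover-up: P = 1/5, Q = 1/20, R = -1/4. Decomposition: (1/5)/(x - 2) + (1/20)/(x + 3) - (1/4)/(x - 1). Integrate each term: (1/5) ln|(x - 2)| + (1/20) ln|(x + 3)| - (1/4) ln|(x - 1)| + C


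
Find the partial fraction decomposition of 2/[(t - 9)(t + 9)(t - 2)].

Using cover-up method: A = 1/63, B = 1/99, C = -2/77
Result: (1/63)/(t - 9) + (1/99)/(t + 9) - (2/77)/(t - 2)


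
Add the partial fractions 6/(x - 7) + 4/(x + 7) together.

Common denominator (x - 7)(x + 7). Numerator: 6(x + 7) + 4(x - 7) = (6x + 42) + (4x - 28) = 10x + 14
Result: (10x + 14)/[(x - 7)(x + 7)]


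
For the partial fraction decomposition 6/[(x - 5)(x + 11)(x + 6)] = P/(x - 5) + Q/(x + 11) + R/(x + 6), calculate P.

Cover-up at x = 5: P = 6/[(5 + 11)(5 + 6)] = 6/[(16)(11)] = 6/176 = 3/88


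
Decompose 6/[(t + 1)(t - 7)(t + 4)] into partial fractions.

Using cover-up method: α = -1/4, β = 3/44, γ = 2/11
Result: (-1/4)/(t + 1) + (3/44)/(t - 7) + (2/11)/(t + 4)


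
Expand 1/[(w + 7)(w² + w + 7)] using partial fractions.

Cover-up at w = -7: A = 1/((-7)² + 1·(-7) + 7) = 1/49. Then B = -A = -1/49, C = -A·(1 - 7) = 6/49
Result: (1/49)/(w + 7) - ((1/49)w - 6/49)/(w² + w + 7)


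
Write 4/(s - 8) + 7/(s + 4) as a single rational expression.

Common denominator (s - 8)(s + 4). Numerator: 4(s + 4) + 7(s - 8) = (4s + 16) + (7s - 56) = 11s - 40
Result: (11s - 40)/[(s - 8)(s + 4)]


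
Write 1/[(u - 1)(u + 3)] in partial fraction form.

1/(u - 1)(u + 3) = A/(u - 1) + B/(u + 3). A = 1/(1 + 3) = 1/4, B = 1/(-3 - 1) = -1/4
Result: (1/4)/(u - 1) - (1/4)/(u + 3)
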